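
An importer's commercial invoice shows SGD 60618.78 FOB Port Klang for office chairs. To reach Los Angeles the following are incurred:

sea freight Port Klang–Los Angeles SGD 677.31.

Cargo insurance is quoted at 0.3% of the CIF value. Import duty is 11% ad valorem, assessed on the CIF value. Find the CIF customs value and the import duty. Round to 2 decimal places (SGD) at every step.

CIF value: SGD 61480.53; import duty: SGD 6762.86

Let C be the CIF value. C = FOB price + freight + 0.3% × C
C − 0.3% × C = 60618.78 + 677.31
0.997 × C = 61296.09
C = 61296.09 / 0.997 = 61480.53
Insurance premium = 0.3% × 61480.53 = 184.44
Import duty = 61480.53 × 11% = 6762.86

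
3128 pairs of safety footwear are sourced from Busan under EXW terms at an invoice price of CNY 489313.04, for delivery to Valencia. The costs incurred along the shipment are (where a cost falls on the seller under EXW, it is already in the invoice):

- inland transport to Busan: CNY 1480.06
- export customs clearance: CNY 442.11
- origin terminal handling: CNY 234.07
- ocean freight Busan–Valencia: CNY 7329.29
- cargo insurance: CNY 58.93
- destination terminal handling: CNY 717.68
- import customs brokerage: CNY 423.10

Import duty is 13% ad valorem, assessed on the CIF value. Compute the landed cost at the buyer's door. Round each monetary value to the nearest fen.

Total landed cost: CNY 564849.76

EXW: the seller makes goods available at their premises; the buyer bears all onward costs.
CIF value = EXW price + inland to port + export clearance + origin terminal + freight + insurance = 489313.04 + 1480.06 + 442.11 + 234.07 + 7329.29 + 58.93 = 498857.50
Import duty = 498857.50 × 13% = 64851.48
Buyer bears: inland to port 1480.06 + export clearance 442.11 + origin terminal 234.07 + freight 7329.29 + insurance 58.93 + destination terminal 717.68 + brokerage 423.10 + duty 64851.48 = 75536.72
Landed cost = invoice 489313.04 + 75536.72 = 564849.76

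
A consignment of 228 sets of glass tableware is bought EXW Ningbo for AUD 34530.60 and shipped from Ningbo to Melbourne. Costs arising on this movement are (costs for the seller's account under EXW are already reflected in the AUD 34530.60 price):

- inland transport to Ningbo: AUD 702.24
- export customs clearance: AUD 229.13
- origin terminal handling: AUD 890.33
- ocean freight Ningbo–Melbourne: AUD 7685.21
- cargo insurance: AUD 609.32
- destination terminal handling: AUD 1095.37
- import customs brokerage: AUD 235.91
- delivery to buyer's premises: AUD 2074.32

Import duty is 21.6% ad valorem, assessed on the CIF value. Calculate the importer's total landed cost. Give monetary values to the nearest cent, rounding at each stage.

EXW: the seller makes goods available at their premises; the buyer bears all onward costs.
CIF value = EXW price + inland to port + export clearance + origin terminal + freight + insurance = 34530.60 + 702.24 + 229.13 + 890.33 + 7685.21 + 609.32 = 44646.83
Import duty = 44646.83 × 21.6% = 9643.72
Buyer bears: inland to port 702.24 + export clearance 229.13 + origin terminal 890.33 + freight 7685.21 + insurance 609.32 + destination terminal 1095.37 + brokerage 235.91 + delivery 2074.32 + duty 9643.72 = 23165.55
Landed cost = invoice 34530.60 + 23165.55 = 57696.15

Total landed cost: AUD 57696.15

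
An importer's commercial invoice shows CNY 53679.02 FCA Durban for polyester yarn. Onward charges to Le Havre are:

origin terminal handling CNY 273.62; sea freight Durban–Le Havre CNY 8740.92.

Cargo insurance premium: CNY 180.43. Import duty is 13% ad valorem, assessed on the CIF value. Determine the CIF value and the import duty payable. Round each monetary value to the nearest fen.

CIF value: CNY 62873.99; import duty: CNY 8173.62

CIF = FCA price + pre-shipment costs + freight + insurance
CIF = 53679.02 + 273.62 + 8740.92 + 180.43 = 62873.99
Import duty = 62873.99 × 13% = 8173.62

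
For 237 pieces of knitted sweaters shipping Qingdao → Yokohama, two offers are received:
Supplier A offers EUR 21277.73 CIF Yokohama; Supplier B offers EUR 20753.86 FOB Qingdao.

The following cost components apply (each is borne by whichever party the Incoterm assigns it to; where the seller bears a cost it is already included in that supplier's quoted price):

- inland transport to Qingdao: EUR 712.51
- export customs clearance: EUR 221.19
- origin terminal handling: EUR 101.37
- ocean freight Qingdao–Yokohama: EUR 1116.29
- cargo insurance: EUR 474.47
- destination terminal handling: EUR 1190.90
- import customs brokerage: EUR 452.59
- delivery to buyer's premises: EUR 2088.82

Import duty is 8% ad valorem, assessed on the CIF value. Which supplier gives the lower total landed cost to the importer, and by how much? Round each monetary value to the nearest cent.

Supplier A (CIF):
The CIF price already equals the CIF value: 21277.73
Import duty = 21277.73 × 8% = 1702.22
Buyer bears (A): 1190.90 + 452.59 + 2088.82 = 3732.31
Landed cost (A) = invoice 21277.73 + 3732.31 + duty 1702.22 = 26712.26
Supplier B (FOB):
CIF value = FOB price + freight + insurance = 20753.86 + 1116.29 + 474.47 = 22344.62
Import duty = 22344.62 × 8% = 1787.57
Buyer bears (B): 1116.29 + 474.47 + 1190.90 + 452.59 + 2088.82 = 5323.07
Landed cost (B) = invoice 20753.86 + 5323.07 + duty 1787.57 = 27864.50
Difference = |26712.26 − 27864.50| = 1152.24

Supplier A is cheaper by EUR 1152.24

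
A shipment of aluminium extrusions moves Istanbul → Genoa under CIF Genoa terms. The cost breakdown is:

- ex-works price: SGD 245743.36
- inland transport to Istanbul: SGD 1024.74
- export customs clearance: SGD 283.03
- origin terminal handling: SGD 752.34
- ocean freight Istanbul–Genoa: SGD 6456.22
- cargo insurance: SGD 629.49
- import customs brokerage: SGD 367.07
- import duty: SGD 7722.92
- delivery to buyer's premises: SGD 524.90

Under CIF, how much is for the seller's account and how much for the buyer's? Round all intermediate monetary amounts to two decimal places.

CIF: the seller pays costs through ocean freight and marine insurance to the destination port.
Seller's account: goods 245743.36 + inland to port 1024.74 + export clearance 283.03 + origin terminal 752.34 + freight 6456.22 + insurance 629.49 = 254889.18
Buyer's account: brokerage 367.07 + duty 7722.92 + delivery 524.90 = 8614.89

Seller: SGD 254889.18; buyer: SGD 8614.89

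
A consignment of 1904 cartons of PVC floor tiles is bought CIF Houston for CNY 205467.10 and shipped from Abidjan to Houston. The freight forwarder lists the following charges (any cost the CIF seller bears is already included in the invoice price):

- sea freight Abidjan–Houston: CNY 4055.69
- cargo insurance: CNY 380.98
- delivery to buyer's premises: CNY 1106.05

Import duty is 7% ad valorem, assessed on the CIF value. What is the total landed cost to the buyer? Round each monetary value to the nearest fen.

CIF: the seller pays costs through ocean freight and marine insurance to the destination port.
Already in the invoice (seller's account under CIF): freight, insurance — exclude.
The CIF price already equals the CIF value: 205467.10
Import duty = 205467.10 × 7% = 14382.70
Buyer bears: delivery 1106.05 + duty 14382.70 = 15488.75
Landed cost = invoice 205467.10 + 15488.75 = 220955.85

Total landed cost: CNY 220955.85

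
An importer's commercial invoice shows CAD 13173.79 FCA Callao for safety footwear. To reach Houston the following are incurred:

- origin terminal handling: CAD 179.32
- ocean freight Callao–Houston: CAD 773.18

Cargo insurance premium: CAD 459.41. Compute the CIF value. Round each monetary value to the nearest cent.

CIF = FCA price + pre-shipment costs + freight + insurance
CIF = 13173.79 + 179.32 + 773.18 + 459.41 = 14585.70

CIF value: CAD 14585.70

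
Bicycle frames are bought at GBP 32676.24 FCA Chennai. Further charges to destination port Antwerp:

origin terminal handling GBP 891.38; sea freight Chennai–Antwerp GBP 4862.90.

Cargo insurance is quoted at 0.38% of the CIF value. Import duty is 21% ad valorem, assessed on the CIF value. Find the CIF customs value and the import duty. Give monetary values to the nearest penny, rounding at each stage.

CIF value: GBP 38577.11; import duty: GBP 8101.19

Let C be the CIF value. C = FCA price + pre-shipment costs + freight + 0.38% × C
C − 0.38% × C = 32676.24 + 891.38 + 4862.90
0.9962 × C = 38430.52
C = 38430.52 / 0.9962 = 38577.11
Insurance premium = 0.38% × 38577.11 = 146.59
Import duty = 38577.11 × 21% = 8101.19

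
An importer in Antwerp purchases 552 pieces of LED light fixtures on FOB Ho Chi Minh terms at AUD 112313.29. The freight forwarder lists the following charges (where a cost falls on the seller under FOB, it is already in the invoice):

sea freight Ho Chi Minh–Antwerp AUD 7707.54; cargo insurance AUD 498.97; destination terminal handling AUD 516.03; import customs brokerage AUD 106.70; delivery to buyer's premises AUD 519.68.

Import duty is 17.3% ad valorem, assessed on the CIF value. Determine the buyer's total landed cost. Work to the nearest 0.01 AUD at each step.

Total landed cost: AUD 142512.14

FOB: the seller bears costs until goods are on board at the origin port; the buyer bears freight, insurance and all costs thereafter.
CIF value = FOB price + freight + insurance = 112313.29 + 7707.54 + 498.97 = 120519.80
Import duty = 120519.80 × 17.3% = 20849.93
Buyer bears: freight 7707.54 + insurance 498.97 + destination terminal 516.03 + brokerage 106.70 + delivery 519.68 + duty 20849.93 = 30198.85
Landed cost = invoice 112313.29 + 30198.85 = 142512.14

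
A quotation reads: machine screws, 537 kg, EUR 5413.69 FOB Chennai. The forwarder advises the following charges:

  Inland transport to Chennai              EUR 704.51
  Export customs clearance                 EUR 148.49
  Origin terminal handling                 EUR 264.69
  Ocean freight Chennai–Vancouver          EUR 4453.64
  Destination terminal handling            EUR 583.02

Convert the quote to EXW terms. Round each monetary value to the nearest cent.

Not relevant to the conversion: destination terminal, freight — on the buyer under both terms; not part of either seller's price.
From FOB to EXW, the seller no longer bears: inland to port, export clearance, origin terminal.
EXW price = 5413.69 − 704.51 − 148.49 − 264.69 = 4296.00

EXW price: EUR 4296.00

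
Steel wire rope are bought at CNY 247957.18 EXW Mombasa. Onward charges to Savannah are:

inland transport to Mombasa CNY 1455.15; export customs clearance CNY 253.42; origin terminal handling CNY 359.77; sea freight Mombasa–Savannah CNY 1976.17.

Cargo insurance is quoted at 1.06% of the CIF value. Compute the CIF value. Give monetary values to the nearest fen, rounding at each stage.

CIF value: CNY 254701.53

Let C be the CIF value. C = EXW price + pre-shipment costs + freight + 1.06% × C
C − 1.06% × C = 247957.18 + 1455.15 + 253.42 + 359.77 + 1976.17
0.9894 × C = 252001.69
C = 252001.69 / 0.9894 = 254701.53
Insurance premium = 1.06% × 254701.53 = 2699.84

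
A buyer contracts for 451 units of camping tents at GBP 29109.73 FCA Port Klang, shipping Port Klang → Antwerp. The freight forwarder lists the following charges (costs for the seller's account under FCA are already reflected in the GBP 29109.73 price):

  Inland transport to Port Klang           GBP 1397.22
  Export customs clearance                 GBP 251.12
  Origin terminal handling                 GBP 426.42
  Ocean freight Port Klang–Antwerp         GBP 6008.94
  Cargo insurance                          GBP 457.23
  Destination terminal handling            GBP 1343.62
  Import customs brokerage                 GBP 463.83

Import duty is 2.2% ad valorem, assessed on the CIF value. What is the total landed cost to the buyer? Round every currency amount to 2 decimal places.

FCA: the seller delivers export-cleared goods to the carrier; the buyer bears costs from that point.
Already in the invoice (seller's account under FCA): inland to port, export clearance — exclude.
CIF value = FCA price + origin terminal + freight + insurance = 29109.73 + 426.42 + 6008.94 + 457.23 = 36002.32
Import duty = 36002.32 × 2.2% = 792.05
Buyer bears: origin terminal 426.42 + freight 6008.94 + insurance 457.23 + destination terminal 1343.62 + brokerage 463.83 + duty 792.05 = 9492.09
Landed cost = invoice 29109.73 + 9492.09 = 38601.82

Total landed cost: GBP 38601.82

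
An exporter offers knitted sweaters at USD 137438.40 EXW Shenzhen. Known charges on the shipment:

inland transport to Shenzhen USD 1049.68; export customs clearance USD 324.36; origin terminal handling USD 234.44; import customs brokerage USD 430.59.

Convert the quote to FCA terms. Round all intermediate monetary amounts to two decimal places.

FCA price: USD 138812.44

Not relevant to the conversion: origin terminal, brokerage — on the buyer under both terms; not part of either seller's price.
From EXW to FCA, the seller additionally bears: inland to port, export clearance.
FCA price = 137438.40 + 1049.68 + 324.36 = 138812.44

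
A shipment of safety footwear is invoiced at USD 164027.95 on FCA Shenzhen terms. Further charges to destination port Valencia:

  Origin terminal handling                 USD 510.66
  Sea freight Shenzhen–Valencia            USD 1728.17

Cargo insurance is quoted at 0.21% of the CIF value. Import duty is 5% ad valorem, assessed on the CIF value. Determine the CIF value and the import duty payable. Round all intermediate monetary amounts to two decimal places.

CIF value: USD 166616.68; import duty: USD 8330.83

Let C be the CIF value. C = FCA price + pre-shipment costs + freight + 0.21% × C
C − 0.21% × C = 164027.95 + 510.66 + 1728.17
0.9979 × C = 166266.78
C = 166266.78 / 0.9979 = 166616.68
Insurance premium = 0.21% × 166616.68 = 349.90
Import duty = 166616.68 × 5% = 8330.83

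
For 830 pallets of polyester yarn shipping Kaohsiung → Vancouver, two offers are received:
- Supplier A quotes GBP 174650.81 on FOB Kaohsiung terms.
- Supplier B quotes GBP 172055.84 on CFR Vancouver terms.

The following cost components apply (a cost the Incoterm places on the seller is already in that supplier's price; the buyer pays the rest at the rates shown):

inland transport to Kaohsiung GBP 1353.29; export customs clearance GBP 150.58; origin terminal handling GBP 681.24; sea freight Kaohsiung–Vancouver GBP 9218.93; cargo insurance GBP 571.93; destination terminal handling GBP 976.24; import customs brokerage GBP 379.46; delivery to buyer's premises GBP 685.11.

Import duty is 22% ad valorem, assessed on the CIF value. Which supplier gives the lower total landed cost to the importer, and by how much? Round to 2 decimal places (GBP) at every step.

Supplier B is cheaper by GBP 14412.96

Supplier A (FOB):
CIF value = FOB price + freight + insurance = 174650.81 + 9218.93 + 571.93 = 184441.67
Import duty = 184441.67 × 22% = 40577.17
Buyer bears (A): 9218.93 + 571.93 + 976.24 + 379.46 + 685.11 = 11831.67
Landed cost (A) = invoice 174650.81 + 11831.67 + duty 40577.17 = 227059.65
Supplier B (CFR):
CIF value = CFR price + insurance = 172055.84 + 571.93 = 172627.77
Import duty = 172627.77 × 22% = 37978.11
Buyer bears (B): 571.93 + 976.24 + 379.46 + 685.11 = 2612.74
Landed cost (B) = invoice 172055.84 + 2612.74 + duty 37978.11 = 212646.69
Difference = |227059.65 − 212646.69| = 14412.96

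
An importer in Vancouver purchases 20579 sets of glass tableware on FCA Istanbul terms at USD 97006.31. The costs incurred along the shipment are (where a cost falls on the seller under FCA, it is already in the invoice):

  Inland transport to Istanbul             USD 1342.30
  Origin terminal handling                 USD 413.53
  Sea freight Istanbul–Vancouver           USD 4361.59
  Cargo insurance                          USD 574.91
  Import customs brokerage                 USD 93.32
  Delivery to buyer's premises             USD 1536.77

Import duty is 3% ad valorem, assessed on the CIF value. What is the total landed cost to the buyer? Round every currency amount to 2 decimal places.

Total landed cost: USD 107057.12

FCA: the seller delivers export-cleared goods to the carrier; the buyer bears costs from that point.
Already in the invoice (seller's account under FCA): inland to port — exclude.
CIF value = FCA price + origin terminal + freight + insurance = 97006.31 + 413.53 + 4361.59 + 574.91 = 102356.34
Import duty = 102356.34 × 3% = 3070.69
Buyer bears: origin terminal 413.53 + freight 4361.59 + insurance 574.91 + brokerage 93.32 + delivery 1536.77 + duty 3070.69 = 10050.81
Landed cost = invoice 97006.31 + 10050.81 = 107057.12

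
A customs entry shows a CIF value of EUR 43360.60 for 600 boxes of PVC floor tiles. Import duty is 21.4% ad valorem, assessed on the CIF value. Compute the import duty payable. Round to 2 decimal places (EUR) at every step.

Import duty = 43360.60 × 21.4% = 9279.17

Import duty: EUR 9279.17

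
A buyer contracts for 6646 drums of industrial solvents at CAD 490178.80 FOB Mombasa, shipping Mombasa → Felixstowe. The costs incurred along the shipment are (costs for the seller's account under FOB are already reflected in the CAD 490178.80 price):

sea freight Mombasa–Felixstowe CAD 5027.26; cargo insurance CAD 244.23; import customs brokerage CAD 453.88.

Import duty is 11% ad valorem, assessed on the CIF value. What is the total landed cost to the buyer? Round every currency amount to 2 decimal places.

FOB: the seller bears costs until goods are on board at the origin port; the buyer bears freight, insurance and all costs thereafter.
CIF value = FOB price + freight + insurance = 490178.80 + 5027.26 + 244.23 = 495450.29
Import duty = 495450.29 × 11% = 54499.53
Buyer bears: freight 5027.26 + insurance 244.23 + brokerage 453.88 + duty 54499.53 = 60224.90
Landed cost = invoice 490178.80 + 60224.90 = 550403.70

Total landed cost: CAD 550403.70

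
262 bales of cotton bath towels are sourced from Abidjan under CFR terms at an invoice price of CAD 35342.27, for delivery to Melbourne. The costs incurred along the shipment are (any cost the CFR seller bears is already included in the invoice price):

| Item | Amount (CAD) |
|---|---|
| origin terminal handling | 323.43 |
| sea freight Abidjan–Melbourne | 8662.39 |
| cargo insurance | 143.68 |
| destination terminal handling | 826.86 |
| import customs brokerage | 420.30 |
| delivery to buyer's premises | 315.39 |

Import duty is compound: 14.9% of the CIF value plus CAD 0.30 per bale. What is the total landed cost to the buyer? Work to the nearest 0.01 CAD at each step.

Total landed cost: CAD 42414.51

CFR: the seller pays costs through ocean freight to the destination port, but not insurance.
Already in the invoice (seller's account under CFR): origin terminal, freight — exclude.
CIF value = CFR price + insurance = 35342.27 + 143.68 = 35485.95
Ad valorem component: 35485.95 × 14.9% = 5287.41
Specific component: 262 × 0.30 = 78.60
Import duty = 5287.41 + 78.60 = 5366.01
Buyer bears: insurance 143.68 + destination terminal 826.86 + brokerage 420.30 + delivery 315.39 + duty 5366.01 = 7072.24
Landed cost = invoice 35342.27 + 7072.24 = 42414.51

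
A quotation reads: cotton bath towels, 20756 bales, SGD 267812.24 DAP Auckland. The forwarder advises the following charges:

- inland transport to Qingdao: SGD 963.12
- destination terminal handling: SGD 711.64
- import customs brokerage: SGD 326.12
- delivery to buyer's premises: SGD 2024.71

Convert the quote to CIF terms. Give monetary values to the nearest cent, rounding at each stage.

CIF price: SGD 265075.89

Not relevant to the conversion: inland to port — on the seller under both DAP and CIF; already in the DAP price and stays in the CIF price. brokerage — on the buyer under both terms; not part of either seller's price.
From DAP to CIF, the seller no longer bears: destination terminal, delivery.
CIF price = 267812.24 − 711.64 − 2024.71 = 265075.89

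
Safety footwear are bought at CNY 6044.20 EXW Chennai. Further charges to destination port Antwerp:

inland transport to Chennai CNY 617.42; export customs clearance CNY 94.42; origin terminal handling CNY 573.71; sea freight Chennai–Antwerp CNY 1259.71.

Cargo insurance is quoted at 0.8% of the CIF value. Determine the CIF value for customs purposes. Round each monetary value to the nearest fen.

Let C be the CIF value. C = EXW price + pre-shipment costs + freight + 0.8% × C
C − 0.8% × C = 6044.20 + 617.42 + 94.42 + 573.71 + 1259.71
0.992 × C = 8589.46
C = 8589.46 / 0.992 = 8658.73
Insurance premium = 0.8% × 8658.73 = 69.27

CIF value: CNY 8658.73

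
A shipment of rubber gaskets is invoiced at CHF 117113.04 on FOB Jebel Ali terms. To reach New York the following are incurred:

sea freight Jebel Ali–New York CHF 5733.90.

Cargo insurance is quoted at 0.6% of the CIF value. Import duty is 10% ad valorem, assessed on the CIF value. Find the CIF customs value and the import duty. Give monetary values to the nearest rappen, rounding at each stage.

Let C be the CIF value. C = FOB price + freight + 0.6% × C
C − 0.6% × C = 117113.04 + 5733.90
0.994 × C = 122846.94
C = 122846.94 / 0.994 = 123588.47
Insurance premium = 0.6% × 123588.47 = 741.53
Import duty = 123588.47 × 10% = 12358.85

CIF value: CHF 123588.47; import duty: CHF 12358.85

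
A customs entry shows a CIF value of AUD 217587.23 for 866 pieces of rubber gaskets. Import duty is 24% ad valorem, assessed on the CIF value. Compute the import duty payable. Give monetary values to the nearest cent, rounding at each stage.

Import duty: AUD 52220.94

Import duty = 217587.23 × 24% = 52220.94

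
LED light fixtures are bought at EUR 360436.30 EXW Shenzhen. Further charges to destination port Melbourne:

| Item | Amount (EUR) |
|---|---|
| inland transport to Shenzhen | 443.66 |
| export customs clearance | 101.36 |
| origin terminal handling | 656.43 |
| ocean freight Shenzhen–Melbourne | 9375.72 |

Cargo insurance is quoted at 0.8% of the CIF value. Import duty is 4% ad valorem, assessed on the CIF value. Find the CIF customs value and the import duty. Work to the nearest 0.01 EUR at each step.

CIF value: EUR 374005.51; import duty: EUR 14960.22

Let C be the CIF value. C = EXW price + pre-shipment costs + freight + 0.8% × C
C − 0.8% × C = 360436.30 + 443.66 + 101.36 + 656.43 + 9375.72
0.992 × C = 371013.47
C = 371013.47 / 0.992 = 374005.51
Insurance premium = 0.8% × 374005.51 = 2992.04
Import duty = 374005.51 × 4% = 14960.22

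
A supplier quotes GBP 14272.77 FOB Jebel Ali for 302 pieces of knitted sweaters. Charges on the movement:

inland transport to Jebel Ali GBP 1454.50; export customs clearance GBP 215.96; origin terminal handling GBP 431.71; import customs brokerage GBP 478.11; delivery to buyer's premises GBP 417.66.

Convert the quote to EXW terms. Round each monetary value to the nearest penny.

EXW price: GBP 12170.60

Not relevant to the conversion: brokerage, delivery — on the buyer under both terms; not part of either seller's price.
From FOB to EXW, the seller no longer bears: inland to port, export clearance, origin terminal.
EXW price = 14272.77 − 1454.50 − 215.96 − 431.71 = 12170.60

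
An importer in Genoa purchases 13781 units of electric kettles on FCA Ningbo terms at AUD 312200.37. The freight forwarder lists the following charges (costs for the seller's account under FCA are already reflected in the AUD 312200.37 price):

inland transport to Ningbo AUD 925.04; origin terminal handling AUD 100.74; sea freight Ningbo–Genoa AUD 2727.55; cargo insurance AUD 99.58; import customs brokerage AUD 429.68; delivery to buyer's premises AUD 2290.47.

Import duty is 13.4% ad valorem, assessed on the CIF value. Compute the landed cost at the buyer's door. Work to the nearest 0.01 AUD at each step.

FCA: the seller delivers export-cleared goods to the carrier; the buyer bears costs from that point.
Already in the invoice (seller's account under FCA): inland to port — exclude.
CIF value = FCA price + origin terminal + freight + insurance = 312200.37 + 100.74 + 2727.55 + 99.58 = 315128.24
Import duty = 315128.24 × 13.4% = 42227.18
Buyer bears: origin terminal 100.74 + freight 2727.55 + insurance 99.58 + brokerage 429.68 + delivery 2290.47 + duty 42227.18 = 47875.20
Landed cost = invoice 312200.37 + 47875.20 = 360075.57

Total landed cost: AUD 360075.57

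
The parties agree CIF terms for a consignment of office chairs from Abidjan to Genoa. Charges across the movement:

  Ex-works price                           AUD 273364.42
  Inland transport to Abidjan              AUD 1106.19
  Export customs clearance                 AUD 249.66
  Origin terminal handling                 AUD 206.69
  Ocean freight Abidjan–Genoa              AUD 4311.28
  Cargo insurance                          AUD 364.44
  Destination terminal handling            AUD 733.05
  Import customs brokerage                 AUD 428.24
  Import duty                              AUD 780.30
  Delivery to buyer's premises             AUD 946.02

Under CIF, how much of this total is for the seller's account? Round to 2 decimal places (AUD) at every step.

CIF: the seller pays costs through ocean freight and marine insurance to the destination port.
Seller's account: goods 273364.42 + inland to port 1106.19 + export clearance 249.66 + origin terminal 206.69 + freight 4311.28 + insurance 364.44 = 279602.68
Buyer's account: destination terminal 733.05 + brokerage 428.24 + duty 780.30 + delivery 946.02 = 2887.61

Seller's account: AUD 279602.68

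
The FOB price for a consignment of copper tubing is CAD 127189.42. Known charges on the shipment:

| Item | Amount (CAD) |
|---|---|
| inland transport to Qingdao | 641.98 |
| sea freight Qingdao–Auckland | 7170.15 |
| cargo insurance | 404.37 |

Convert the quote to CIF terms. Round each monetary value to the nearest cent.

Not relevant to the conversion: inland to port — on the seller under both FOB and CIF; already in the FOB price and stays in the CIF price.
From FOB to CIF, the seller additionally bears: freight, insurance.
CIF price = 127189.42 + 7170.15 + 404.37 = 134763.94

CIF price: CAD 134763.94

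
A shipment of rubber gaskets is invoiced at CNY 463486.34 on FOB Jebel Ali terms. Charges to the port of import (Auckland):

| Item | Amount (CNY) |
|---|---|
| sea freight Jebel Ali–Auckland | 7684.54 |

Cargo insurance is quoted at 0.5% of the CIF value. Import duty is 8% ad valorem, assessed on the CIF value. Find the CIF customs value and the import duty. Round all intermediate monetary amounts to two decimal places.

CIF value: CNY 473538.57; import duty: CNY 37883.09

Let C be the CIF value. C = FOB price + freight + 0.5% × C
C − 0.5% × C = 463486.34 + 7684.54
0.995 × C = 471170.88
C = 471170.88 / 0.995 = 473538.57
Insurance premium = 0.5% × 473538.57 = 2367.69
Import duty = 473538.57 × 8% = 37883.09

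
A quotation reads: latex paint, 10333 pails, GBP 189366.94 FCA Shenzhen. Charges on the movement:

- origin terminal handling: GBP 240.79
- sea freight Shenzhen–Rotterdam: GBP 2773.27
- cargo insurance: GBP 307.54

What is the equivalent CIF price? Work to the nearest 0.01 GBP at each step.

CIF price: GBP 192688.54

From FCA to CIF, the seller additionally bears: origin terminal, freight, insurance.
CIF price = 189366.94 + 240.79 + 2773.27 + 307.54 = 192688.54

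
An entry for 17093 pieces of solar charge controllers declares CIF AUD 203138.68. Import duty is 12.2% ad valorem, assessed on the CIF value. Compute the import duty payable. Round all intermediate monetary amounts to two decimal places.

Import duty = 203138.68 × 12.2% = 24782.92

Import duty: AUD 24782.92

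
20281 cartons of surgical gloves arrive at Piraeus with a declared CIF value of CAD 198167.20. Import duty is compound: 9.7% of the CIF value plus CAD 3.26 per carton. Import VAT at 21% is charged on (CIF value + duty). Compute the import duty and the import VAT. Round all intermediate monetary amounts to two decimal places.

Import duty: CAD 85338.28; import VAT: CAD 59536.15

Ad valorem component: 198167.20 × 9.7% = 19222.22
Specific component: 20281 × 3.26 = 66116.06
Import duty = 19222.22 + 66116.06 = 85338.28
VAT base = CIF + duty = 198167.20 + 85338.28 = 283505.48
Import VAT = 283505.48 × 21% = 59536.15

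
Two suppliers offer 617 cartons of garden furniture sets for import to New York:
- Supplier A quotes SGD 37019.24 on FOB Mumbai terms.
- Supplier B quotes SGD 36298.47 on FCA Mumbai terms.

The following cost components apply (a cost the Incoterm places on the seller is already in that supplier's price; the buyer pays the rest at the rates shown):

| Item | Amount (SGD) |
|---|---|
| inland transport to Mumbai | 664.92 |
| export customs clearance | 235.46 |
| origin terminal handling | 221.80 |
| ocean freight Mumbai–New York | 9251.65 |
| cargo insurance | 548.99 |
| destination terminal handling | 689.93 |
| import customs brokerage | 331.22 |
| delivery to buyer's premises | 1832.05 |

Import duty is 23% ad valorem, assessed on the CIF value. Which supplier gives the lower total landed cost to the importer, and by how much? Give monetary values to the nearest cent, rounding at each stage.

Supplier A (FOB):
CIF value = FOB price + freight + insurance = 37019.24 + 9251.65 + 548.99 = 46819.88
Import duty = 46819.88 × 23% = 10768.57
Buyer bears (A): 9251.65 + 548.99 + 689.93 + 331.22 + 1832.05 = 12653.84
Landed cost (A) = invoice 37019.24 + 12653.84 + duty 10768.57 = 60441.65
Supplier B (FCA):
CIF value = FCA price + origin terminal + freight + insurance = 36298.47 + 221.80 + 9251.65 + 548.99 = 46320.91
Import duty = 46320.91 × 23% = 10653.81
Buyer bears (B): 221.80 + 9251.65 + 548.99 + 689.93 + 331.22 + 1832.05 = 12875.64
Landed cost (B) = invoice 36298.47 + 12875.64 + duty 10653.81 = 59827.92
Difference = |60441.65 − 59827.92| = 613.73

Supplier B is cheaper by SGD 613.73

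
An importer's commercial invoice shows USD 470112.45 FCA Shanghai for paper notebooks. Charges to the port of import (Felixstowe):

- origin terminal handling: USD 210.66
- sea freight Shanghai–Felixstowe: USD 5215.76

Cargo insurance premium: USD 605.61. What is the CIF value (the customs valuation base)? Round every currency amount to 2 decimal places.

CIF value: USD 476144.48

CIF = FCA price + pre-shipment costs + freight + insurance
CIF = 470112.45 + 210.66 + 5215.76 + 605.61 = 476144.48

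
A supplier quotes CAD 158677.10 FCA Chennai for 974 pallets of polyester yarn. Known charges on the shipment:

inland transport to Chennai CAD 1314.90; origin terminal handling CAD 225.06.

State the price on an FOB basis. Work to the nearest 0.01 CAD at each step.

FOB price: CAD 158902.16

Not relevant to the conversion: inland to port — on the seller under both FCA and FOB; already in the FCA price and stays in the FOB price.
From FCA to FOB, the seller additionally bears: origin terminal.
FOB price = 158677.10 + 225.06 = 158902.16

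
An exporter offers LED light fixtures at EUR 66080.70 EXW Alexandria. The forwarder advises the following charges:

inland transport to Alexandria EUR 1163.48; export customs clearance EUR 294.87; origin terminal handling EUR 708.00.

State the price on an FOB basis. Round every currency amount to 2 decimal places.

From EXW to FOB, the seller additionally bears: inland to port, export clearance, origin terminal.
FOB price = 66080.70 + 1163.48 + 294.87 + 708.00 = 68247.05

FOB price: EUR 68247.05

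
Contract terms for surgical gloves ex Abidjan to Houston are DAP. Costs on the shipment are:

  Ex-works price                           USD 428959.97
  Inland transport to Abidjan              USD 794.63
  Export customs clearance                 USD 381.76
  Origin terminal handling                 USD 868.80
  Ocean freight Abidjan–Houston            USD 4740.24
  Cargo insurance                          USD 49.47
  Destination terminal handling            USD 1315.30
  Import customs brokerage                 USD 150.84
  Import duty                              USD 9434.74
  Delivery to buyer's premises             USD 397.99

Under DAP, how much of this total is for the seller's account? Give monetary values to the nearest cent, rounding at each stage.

Seller's account: USD 437508.16

DAP: the seller bears all costs to the named destination except import duty and clearance.
Seller's account: goods 428959.97 + inland to port 794.63 + export clearance 381.76 + origin terminal 868.80 + freight 4740.24 + insurance 49.47 + destination terminal 1315.30 + delivery 397.99 = 437508.16
Buyer's account: brokerage 150.84 + duty 9434.74 = 9585.58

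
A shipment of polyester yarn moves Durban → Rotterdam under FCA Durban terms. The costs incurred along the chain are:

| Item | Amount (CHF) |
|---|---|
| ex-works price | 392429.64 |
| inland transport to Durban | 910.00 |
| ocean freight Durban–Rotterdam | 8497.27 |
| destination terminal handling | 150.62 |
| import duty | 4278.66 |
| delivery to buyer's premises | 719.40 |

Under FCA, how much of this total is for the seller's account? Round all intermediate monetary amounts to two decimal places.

Seller's account: CHF 393339.64

FCA: the seller delivers export-cleared goods to the carrier; the buyer bears costs from that point.
Seller's account: goods 392429.64 + inland to port 910.00 = 393339.64
Buyer's account: freight 8497.27 + destination terminal 150.62 + duty 4278.66 + delivery 719.40 = 13645.95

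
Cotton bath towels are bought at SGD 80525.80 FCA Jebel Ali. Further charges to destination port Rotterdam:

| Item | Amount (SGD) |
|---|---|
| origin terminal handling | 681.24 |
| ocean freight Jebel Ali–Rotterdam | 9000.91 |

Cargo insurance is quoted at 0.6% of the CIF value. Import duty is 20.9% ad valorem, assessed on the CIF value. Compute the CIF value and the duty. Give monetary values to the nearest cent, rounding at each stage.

CIF value: SGD 90752.46; import duty: SGD 18967.26

Let C be the CIF value. C = FCA price + pre-shipment costs + freight + 0.6% × C
C − 0.6% × C = 80525.80 + 681.24 + 9000.91
0.994 × C = 90207.95
C = 90207.95 / 0.994 = 90752.46
Insurance premium = 0.6% × 90752.46 = 544.51
Import duty = 90752.46 × 20.9% = 18967.26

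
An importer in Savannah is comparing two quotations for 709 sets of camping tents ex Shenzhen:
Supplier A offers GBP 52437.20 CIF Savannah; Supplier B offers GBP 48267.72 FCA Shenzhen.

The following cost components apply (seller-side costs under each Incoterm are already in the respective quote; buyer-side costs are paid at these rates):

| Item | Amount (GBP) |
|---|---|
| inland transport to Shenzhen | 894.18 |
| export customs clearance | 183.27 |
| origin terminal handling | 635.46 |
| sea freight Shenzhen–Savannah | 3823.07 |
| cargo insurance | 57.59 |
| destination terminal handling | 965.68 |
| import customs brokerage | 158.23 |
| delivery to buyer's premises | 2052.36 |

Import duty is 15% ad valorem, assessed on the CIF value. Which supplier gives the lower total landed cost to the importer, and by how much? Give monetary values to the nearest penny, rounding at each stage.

Supplier A is cheaper by GBP 398.64

Supplier A (CIF):
The CIF price already equals the CIF value: 52437.20
Import duty = 52437.20 × 15% = 7865.58
Buyer bears (A): 965.68 + 158.23 + 2052.36 = 3176.27
Landed cost (A) = invoice 52437.20 + 3176.27 + duty 7865.58 = 63479.05
Supplier B (FCA):
CIF value = FCA price + origin terminal + freight + insurance = 48267.72 + 635.46 + 3823.07 + 57.59 = 52783.84
Import duty = 52783.84 × 15% = 7917.58
Buyer bears (B): 635.46 + 3823.07 + 57.59 + 965.68 + 158.23 + 2052.36 = 7692.39
Landed cost (B) = invoice 48267.72 + 7692.39 + duty 7917.58 = 63877.69
Difference = |63479.05 − 63877.69| = 398.64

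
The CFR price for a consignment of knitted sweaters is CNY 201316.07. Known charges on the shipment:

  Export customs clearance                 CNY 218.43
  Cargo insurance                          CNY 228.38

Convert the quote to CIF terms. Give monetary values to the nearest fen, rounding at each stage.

Not relevant to the conversion: export clearance — on the seller under both CFR and CIF; already in the CFR price and stays in the CIF price.
From CFR to CIF, the seller additionally bears: insurance.
CIF price = 201316.07 + 228.38 = 201544.45

CIF price: CNY 201544.45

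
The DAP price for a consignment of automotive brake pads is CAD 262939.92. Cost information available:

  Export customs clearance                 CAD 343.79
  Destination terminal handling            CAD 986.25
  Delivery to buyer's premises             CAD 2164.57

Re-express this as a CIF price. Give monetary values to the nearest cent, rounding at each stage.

CIF price: CAD 259789.10

Not relevant to the conversion: export clearance — on the seller under both DAP and CIF; already in the DAP price and stays in the CIF price.
From DAP to CIF, the seller no longer bears: destination terminal, delivery.
CIF price = 262939.92 − 986.25 − 2164.57 = 259789.10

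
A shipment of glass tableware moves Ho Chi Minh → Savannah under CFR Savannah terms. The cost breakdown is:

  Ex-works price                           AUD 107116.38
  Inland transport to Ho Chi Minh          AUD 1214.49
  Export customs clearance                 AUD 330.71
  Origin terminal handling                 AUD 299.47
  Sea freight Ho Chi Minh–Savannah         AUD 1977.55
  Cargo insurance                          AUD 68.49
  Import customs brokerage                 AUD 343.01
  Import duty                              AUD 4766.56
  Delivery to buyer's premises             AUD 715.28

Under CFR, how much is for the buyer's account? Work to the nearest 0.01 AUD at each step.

Buyer's account: AUD 5893.34

CFR: the seller pays costs through ocean freight to the destination port, but not insurance.
Seller's account: goods 107116.38 + inland to port 1214.49 + export clearance 330.71 + origin terminal 299.47 + freight 1977.55 = 110938.60
Buyer's account: insurance 68.49 + brokerage 343.01 + duty 4766.56 + delivery 715.28 = 5893.34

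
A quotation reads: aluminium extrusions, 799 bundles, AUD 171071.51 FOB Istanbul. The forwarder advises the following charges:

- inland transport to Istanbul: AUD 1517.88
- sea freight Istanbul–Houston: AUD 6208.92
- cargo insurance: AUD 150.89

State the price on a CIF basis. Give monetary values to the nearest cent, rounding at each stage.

Not relevant to the conversion: inland to port — on the seller under both FOB and CIF; already in the FOB price and stays in the CIF price.
From FOB to CIF, the seller additionally bears: freight, insurance.
CIF price = 171071.51 + 6208.92 + 150.89 = 177431.32

CIF price: AUD 177431.32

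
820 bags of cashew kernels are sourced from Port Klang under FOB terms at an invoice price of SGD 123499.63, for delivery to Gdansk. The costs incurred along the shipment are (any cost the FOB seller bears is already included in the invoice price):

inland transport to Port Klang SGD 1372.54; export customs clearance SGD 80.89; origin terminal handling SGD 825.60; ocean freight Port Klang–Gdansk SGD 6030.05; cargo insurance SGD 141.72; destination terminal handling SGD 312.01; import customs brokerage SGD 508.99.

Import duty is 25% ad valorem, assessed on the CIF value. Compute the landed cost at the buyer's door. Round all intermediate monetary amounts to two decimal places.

Total landed cost: SGD 162910.25

FOB: the seller bears costs until goods are on board at the origin port; the buyer bears freight, insurance and all costs thereafter.
Already in the invoice (seller's account under FOB): inland to port, export clearance, origin terminal — exclude.
CIF value = FOB price + freight + insurance = 123499.63 + 6030.05 + 141.72 = 129671.40
Import duty = 129671.40 × 25% = 32417.85
Buyer bears: freight 6030.05 + insurance 141.72 + destination terminal 312.01 + brokerage 508.99 + duty 32417.85 = 39410.62
Landed cost = invoice 123499.63 + 39410.62 = 162910.25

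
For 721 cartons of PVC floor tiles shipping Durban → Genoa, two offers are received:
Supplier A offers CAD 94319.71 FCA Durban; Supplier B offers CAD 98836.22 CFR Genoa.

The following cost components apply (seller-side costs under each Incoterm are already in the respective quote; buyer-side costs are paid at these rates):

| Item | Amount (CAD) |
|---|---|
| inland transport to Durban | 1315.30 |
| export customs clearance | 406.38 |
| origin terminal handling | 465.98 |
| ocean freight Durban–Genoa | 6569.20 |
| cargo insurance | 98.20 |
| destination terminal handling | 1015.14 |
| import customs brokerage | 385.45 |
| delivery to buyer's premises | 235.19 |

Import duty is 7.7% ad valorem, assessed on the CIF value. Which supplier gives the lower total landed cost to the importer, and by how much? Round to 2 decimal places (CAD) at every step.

Supplier B is cheaper by CAD 2712.61

Supplier A (FCA):
CIF value = FCA price + origin terminal + freight + insurance = 94319.71 + 465.98 + 6569.20 + 98.20 = 101453.09
Import duty = 101453.09 × 7.7% = 7811.89
Buyer bears (A): 465.98 + 6569.20 + 98.20 + 1015.14 + 385.45 + 235.19 = 8769.16
Landed cost (A) = invoice 94319.71 + 8769.16 + duty 7811.89 = 110900.76
Supplier B (CFR):
CIF value = CFR price + insurance = 98836.22 + 98.20 = 98934.42
Import duty = 98934.42 × 7.7% = 7617.95
Buyer bears (B): 98.20 + 1015.14 + 385.45 + 235.19 = 1733.98
Landed cost (B) = invoice 98836.22 + 1733.98 + duty 7617.95 = 108188.15
Difference = |110900.76 − 108188.15| = 2712.61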